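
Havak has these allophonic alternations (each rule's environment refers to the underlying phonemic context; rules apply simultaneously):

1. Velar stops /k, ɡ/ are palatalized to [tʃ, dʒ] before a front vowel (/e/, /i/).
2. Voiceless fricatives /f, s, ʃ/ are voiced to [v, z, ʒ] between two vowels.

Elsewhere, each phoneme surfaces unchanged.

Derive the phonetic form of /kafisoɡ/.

/k/ (word-initial): rule 1 targets it, but not before a front vowel → unchanged [k].
/f/ — between /a/ and /i/, between two vowels — surfaces as [v] (rule 2).
Rule 2 applies to /s/ (between /i/ and /o/: between two vowels) → [z].
/ɡ/ (word-final): rule 1 targets it, but not before a front vowel → unchanged [ɡ].

[kavizoɡ]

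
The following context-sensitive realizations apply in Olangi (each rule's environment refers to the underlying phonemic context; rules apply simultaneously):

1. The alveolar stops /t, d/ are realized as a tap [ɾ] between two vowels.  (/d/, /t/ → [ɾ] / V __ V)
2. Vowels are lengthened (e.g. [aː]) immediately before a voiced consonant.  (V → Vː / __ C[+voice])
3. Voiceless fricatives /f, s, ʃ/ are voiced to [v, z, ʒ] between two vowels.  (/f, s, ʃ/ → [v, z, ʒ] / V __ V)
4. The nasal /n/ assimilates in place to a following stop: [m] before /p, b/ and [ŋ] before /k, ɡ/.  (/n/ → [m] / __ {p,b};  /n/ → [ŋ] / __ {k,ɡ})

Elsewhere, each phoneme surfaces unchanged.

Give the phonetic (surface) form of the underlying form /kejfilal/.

[keːjfiːlaːl]

/k/ (word-initial) is unaffected → [k].
/e/ — between /k/ and /j/, before a voiced consonant — surfaces as [eː] (rule 2).
/j/ stays [j].
/f/ — between /j/ and /i/; rule 3 does not apply here → [f].
/i/ (between /f/ and /l/): before a voiced consonant, so rule 2 applies → [iː].
/l/ (between /i/ and /a/) is unaffected → [l].
/a/ meets the environment for rule 2 (before a voiced consonant) → [aː].
/l/ (word-final) is unaffected → [l].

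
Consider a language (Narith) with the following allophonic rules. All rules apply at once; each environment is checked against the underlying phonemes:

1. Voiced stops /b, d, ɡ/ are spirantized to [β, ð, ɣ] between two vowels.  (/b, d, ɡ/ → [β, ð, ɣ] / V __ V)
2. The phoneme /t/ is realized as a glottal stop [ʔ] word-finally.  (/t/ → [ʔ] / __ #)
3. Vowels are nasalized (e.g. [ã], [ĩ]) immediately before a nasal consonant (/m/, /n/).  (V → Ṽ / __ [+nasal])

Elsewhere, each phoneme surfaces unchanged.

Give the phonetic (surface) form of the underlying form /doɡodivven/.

[doɣoðivvẽn]

/d/ (word-initial) fails the environment for rule 1, so it stays [d].
/o/ — between /d/ and /ɡ/; rule 3 does not apply here → [o].
/ɡ/ meets the environment for rule 1 (between two vowels) → [ɣ].
/o/ (between /ɡ/ and /d/): rule 3 targets it, but not before a nasal consonant → unchanged [o].
/d/ (between /o/ and /i/) occurs between two vowels → [ð] by rule 1.
/i/ (between /d/ and /v/) fails the environment for rule 3, so it stays [i].
/v/ (between /i/ and /v/): no rule targets it → [v].
/v/ (between /v/ and /e/): no rule targets it → [v].
Rule 3 applies to /e/ (between /v/ and /n/: before a nasal consonant) → [ẽ].
/n/ (word-final): no rule targets it → [n].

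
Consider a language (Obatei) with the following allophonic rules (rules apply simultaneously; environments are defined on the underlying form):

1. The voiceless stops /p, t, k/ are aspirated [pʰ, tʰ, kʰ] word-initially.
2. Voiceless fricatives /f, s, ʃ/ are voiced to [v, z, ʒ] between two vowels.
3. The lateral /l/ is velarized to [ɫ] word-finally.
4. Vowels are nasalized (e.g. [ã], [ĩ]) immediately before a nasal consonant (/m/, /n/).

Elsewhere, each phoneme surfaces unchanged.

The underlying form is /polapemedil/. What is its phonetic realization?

/p/ (word-initial) occurs word-initially → [pʰ] by rule 1.
/o/ — between /p/ and /l/; rule 4 does not apply here → [o].
/l/ (between /o/ and /a/): rule 3 targets it, but not word-finally → unchanged [l].
/a/ (between /l/ and /p/) is in the target of rule 4 but the environment (before a nasal consonant) is not met → [a].
/p/ (between /a/ and /e/) fails the environment for rule 1, so it stays [p].
Rule 4 applies to /e/ (between /p/ and /m/: before a nasal consonant) → [ẽ].
/m/ — not in any rule's target class → [m].
/e/ (between /m/ and /d/) fails the environment for rule 4, so it stays [e].
/d/ (between /e/ and /i/) is unaffected → [d].
/i/ — between /d/ and /l/; rule 4 does not apply here → [i].
/l/ — word-final, word-finally — surfaces as [ɫ] (rule 3).

[pʰolapẽmediɫ]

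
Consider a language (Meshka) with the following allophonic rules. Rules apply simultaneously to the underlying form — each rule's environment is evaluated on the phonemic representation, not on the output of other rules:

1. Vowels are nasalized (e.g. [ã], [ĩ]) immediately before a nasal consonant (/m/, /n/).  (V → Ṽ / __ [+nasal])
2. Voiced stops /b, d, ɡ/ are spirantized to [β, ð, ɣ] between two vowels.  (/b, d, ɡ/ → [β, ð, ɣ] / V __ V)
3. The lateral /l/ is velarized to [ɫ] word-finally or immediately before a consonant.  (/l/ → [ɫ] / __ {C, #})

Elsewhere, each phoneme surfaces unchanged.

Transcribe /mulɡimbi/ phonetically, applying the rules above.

[muɫɡĩmbi]

/m/ (word-initial) is unaffected → [m].
/u/ (between /m/ and /l/) fails the environment for rule 1, so it stays [u].
/l/ (between /u/ and /ɡ/) occurs word-finally or immediately before a consonant → [ɫ] by rule 3.
/ɡ/ (between /l/ and /i/): rule 2 targets it, but not between two vowels → unchanged [ɡ].
/i/ meets the environment for rule 1 (before a nasal consonant) → [ĩ].
/m/ (between /i/ and /b/): no rule targets it → [m].
/b/ (between /m/ and /i/) fails the environment for rule 2, so it stays [b].
/i/ (word-final): rule 1 targets it, but not before a nasal consonant → unchanged [i].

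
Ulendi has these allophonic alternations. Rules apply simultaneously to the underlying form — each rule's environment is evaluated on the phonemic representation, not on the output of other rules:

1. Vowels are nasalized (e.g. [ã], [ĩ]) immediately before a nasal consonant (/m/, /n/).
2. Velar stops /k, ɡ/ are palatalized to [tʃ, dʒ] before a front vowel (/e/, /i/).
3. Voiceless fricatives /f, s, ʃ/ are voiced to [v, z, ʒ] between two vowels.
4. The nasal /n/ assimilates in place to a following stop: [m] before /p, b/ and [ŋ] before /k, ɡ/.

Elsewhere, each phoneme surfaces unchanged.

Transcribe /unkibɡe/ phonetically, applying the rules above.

/u/ meets the environment for rule 1 (before a nasal consonant) → [ũ].
/n/ meets the environment for rule 4 (before a labial or velar stop) → [ŋ].
/k/ (between /n/ and /i/) occurs before a front vowel → [tʃ] by rule 2.
/i/ (between /k/ and /b/) fails the environment for rule 1, so it stays [i].
/ɡ/ meets the environment for rule 2 (before a front vowel) → [dʒ].
/e/ (word-final): rule 1 targets it, but not before a nasal consonant → unchanged [e].

[ũŋtʃibdʒe]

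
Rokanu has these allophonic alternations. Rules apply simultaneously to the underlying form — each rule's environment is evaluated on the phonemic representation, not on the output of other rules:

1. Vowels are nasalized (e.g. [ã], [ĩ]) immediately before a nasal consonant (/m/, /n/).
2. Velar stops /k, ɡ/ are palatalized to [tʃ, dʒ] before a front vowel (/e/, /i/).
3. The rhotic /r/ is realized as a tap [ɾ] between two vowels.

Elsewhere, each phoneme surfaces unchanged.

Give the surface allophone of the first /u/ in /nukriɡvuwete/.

/u/ (between /n/ and /k/) fails the environment for rule 1, so it stays [u].

[u]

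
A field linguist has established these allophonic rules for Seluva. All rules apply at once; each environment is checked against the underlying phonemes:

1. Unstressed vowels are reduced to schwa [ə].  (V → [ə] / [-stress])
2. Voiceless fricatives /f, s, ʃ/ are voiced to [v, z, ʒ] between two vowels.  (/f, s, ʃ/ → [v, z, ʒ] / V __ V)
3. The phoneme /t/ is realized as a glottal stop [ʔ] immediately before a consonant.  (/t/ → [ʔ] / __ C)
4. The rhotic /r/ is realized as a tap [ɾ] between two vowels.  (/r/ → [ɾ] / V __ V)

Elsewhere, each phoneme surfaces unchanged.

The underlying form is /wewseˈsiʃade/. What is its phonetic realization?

[wəwsəˈziʒədə]

/w/ — not in any rule's target class → [w].
/e/ (between /w/ and /w/) occurs in an unstressed syllable → [ə] by rule 1.
/w/ (between /e/ and /s/) is unaffected → [w].
/s/ — between /w/ and /e/; rule 2 does not apply here → [s].
/e/ (between /s/ and /s/): in an unstressed syllable, so rule 1 applies → [ə].
/s/ — between /e/ and /i/, between two vowels — surfaces as [z] (rule 2).
/i/ (between /s/ and /ʃ/) fails the environment for rule 1, so it stays [i].
/ʃ/ (between /i/ and /a/) occurs between two vowels → [ʒ] by rule 2.
/a/ (between /ʃ/ and /d/) occurs in an unstressed syllable → [ə] by rule 1.
/d/ — not in any rule's target class → [d].
/e/ (word-final) occurs in an unstressed syllable → [ə] by rule 1.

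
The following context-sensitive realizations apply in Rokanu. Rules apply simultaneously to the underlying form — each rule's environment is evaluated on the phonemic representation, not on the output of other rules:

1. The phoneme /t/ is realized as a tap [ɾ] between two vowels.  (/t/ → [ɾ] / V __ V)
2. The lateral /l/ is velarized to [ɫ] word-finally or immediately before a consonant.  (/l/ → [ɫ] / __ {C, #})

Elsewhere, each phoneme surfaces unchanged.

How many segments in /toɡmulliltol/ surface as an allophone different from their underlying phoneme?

3

Segments that undergo a rule: /l/ → [ɫ] (rule 2); /l/ → [ɫ] (rule 2); /l/ → [ɫ] (rule 2).
All other segments surface unchanged.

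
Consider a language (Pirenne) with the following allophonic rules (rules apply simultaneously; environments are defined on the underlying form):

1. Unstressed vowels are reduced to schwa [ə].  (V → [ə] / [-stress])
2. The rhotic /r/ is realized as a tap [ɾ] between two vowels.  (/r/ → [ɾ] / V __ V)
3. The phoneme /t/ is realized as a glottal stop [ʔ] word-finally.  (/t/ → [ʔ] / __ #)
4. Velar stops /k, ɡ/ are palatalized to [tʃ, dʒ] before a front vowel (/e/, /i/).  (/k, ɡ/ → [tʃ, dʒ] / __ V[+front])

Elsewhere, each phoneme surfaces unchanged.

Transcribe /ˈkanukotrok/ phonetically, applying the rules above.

/k/ (word-initial) fails the environment for rule 4, so it stays [k].
/a/ — between /k/ and /n/; rule 1 does not apply here → [a].
/n/ (between /a/ and /u/) is unaffected → [n].
/u/ (between /n/ and /k/): in an unstressed syllable, so rule 1 applies → [ə].
/k/ (between /u/ and /o/) is in the target of rule 4 but the environment (before a front vowel) is not met → [k].
/o/ (between /k/ and /t/) occurs in an unstressed syllable → [ə] by rule 1.
/t/ (between /o/ and /r/) fails the environment for rule 3, so it stays [t].
/r/ (between /t/ and /o/): rule 2 targets it, but not between two vowels → unchanged [r].
/o/ meets the environment for rule 1 (in an unstressed syllable) → [ə].
/k/ (word-final): rule 4 targets it, but not before a front vowel → unchanged [k].

[ˈkanəkətrək]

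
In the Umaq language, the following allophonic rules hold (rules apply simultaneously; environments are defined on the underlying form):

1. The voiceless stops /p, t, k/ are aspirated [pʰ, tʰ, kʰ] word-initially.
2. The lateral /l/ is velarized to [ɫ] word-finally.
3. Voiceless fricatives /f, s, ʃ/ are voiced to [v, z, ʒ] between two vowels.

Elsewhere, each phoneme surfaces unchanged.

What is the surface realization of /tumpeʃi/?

[tʰumpeʒi]

/t/ — word-initial, word-initially — surfaces as [tʰ] (rule 1).
/p/ (between /m/ and /e/) fails the environment for rule 1, so it stays [p].
/ʃ/ (between /e/ and /i/): between two vowels, so rule 3 applies → [ʒ].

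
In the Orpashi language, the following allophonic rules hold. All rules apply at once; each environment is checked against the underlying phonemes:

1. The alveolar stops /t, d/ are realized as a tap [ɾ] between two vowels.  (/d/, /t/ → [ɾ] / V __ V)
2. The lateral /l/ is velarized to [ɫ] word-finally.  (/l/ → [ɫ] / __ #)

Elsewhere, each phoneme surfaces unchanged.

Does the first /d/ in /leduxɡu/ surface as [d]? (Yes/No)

/d/ — between /e/ and /u/, between two vowels — surfaces as [ɾ] (rule 1).
The actual realization is [ɾ], not [d].

No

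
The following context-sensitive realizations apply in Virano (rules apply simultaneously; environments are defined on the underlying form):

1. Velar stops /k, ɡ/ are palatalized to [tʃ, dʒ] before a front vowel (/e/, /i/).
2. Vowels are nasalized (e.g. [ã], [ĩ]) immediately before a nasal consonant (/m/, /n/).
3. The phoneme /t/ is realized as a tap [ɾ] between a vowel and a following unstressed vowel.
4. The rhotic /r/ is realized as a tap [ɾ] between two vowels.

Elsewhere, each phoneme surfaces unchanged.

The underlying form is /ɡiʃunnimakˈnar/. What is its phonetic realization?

[dʒiʃũnnĩmakˈnar]

/ɡ/ (word-initial) occurs before a front vowel → [dʒ] by rule 1.
/i/ (between /ɡ/ and /ʃ/) fails the environment for rule 2, so it stays [i].
/u/ (between /ʃ/ and /n/): before a nasal consonant, so rule 2 applies → [ũ].
/i/ (between /n/ and /m/) occurs before a nasal consonant → [ĩ] by rule 2.
/a/ (between /m/ and /k/) is in the target of rule 2 but the environment (before a nasal consonant) is not met → [a].
/k/ (between /a/ and /n/) fails the environment for rule 1, so it stays [k].
/a/ (between /n/ and /r/) fails the environment for rule 2, so it stays [a].
/r/ (word-final) is in the target of rule 4 but the environment (between two vowels) is not met → [r].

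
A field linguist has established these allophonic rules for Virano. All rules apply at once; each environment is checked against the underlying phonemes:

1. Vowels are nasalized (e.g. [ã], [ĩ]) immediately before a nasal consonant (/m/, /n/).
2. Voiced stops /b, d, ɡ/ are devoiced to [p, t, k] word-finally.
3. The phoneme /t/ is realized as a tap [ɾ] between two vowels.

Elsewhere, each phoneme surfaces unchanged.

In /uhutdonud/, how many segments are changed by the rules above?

2

Segments that undergo a rule: /o/ → [õ] (rule 1); /d/ → [t] (rule 2).
All other segments surface unchanged.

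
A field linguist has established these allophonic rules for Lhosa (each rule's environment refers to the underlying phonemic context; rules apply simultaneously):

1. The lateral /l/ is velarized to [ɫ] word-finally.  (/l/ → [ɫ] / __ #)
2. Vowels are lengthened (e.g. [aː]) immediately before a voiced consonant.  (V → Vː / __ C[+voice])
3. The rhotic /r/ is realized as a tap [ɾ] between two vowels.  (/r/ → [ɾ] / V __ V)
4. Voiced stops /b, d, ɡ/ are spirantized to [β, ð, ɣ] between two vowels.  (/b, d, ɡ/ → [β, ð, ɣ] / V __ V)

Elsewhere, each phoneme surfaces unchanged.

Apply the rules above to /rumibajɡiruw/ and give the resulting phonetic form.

[ruːmiːβaːjɡiːɾuːw]

/r/ (word-initial) fails the environment for rule 3, so it stays [r].
/u/ meets the environment for rule 2 (before a voiced consonant) → [uː].
/m/ stays [m].
/i/ (between /m/ and /b/) occurs before a voiced consonant → [iː] by rule 2.
/b/ (between /i/ and /a/) occurs between two vowels → [β] by rule 4.
/a/ — between /b/ and /j/, before a voiced consonant — surfaces as [aː] (rule 2).
/j/ — not in any rule's target class → [j].
/ɡ/ (between /j/ and /i/) fails the environment for rule 4, so it stays [ɡ].
/i/ (between /ɡ/ and /r/) occurs before a voiced consonant → [iː] by rule 2.
/r/ (between /i/ and /u/) occurs between two vowels → [ɾ] by rule 3.
/u/ meets the environment for rule 2 (before a voiced consonant) → [uː].
/w/ (word-final): no rule targets it → [w].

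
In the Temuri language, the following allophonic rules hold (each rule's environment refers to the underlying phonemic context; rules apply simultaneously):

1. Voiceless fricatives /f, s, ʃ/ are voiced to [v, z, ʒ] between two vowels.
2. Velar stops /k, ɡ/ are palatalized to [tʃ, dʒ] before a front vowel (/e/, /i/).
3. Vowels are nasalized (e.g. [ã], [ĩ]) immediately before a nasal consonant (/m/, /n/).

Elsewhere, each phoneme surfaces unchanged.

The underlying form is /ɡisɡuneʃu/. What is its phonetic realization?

[dʒisɡũneʒu]

/ɡ/ meets the environment for rule 2 (before a front vowel) → [dʒ].
/i/ — between /ɡ/ and /s/; rule 3 does not apply here → [i].
/s/ (between /i/ and /ɡ/) fails the environment for rule 1, so it stays [s].
/ɡ/ (between /s/ and /u/): rule 2 targets it, but not before a front vowel → unchanged [ɡ].
/u/ (between /ɡ/ and /n/) occurs before a nasal consonant → [ũ] by rule 3.
/n/ (between /u/ and /e/): no rule targets it → [n].
/e/ (between /n/ and /ʃ/) is in the target of rule 3 but the environment (before a nasal consonant) is not met → [e].
/ʃ/ meets the environment for rule 1 (between two vowels) → [ʒ].
/u/ (word-final) fails the environment for rule 3, so it stays [u].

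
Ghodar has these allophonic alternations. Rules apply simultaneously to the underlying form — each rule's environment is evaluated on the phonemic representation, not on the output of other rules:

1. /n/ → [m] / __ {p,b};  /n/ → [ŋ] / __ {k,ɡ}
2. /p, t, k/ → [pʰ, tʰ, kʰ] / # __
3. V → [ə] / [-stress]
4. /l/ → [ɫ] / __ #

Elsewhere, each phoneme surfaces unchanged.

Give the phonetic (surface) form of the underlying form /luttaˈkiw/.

[ləttəˈkiw]

/l/ (word-initial) is in the target of rule 4 but the environment (word-finally) is not met → [l].
/u/ — between /l/ and /t/, in an unstressed syllable — surfaces as [ə] (rule 3).
/t/ (between /u/ and /t/) is in the target of rule 2 but the environment (word-initially) is not met → [t].
/t/ — between /t/ and /a/; rule 2 does not apply here → [t].
/a/ meets the environment for rule 3 (in an unstressed syllable) → [ə].
/k/ — between /a/ and /i/; rule 2 does not apply here → [k].
/i/ — between /k/ and /w/; rule 3 does not apply here → [i].
/w/ (word-final) is unaffected → [w].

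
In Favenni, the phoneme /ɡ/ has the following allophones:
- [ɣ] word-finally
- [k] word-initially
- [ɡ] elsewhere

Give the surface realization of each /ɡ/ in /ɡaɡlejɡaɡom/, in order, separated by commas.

[k], [ɡ], [ɡ], [ɡ]

Occurrence 1 (position 1): word-initially → [k].
Occurrence 2 (position 3): no conditioning environment matches → elsewhere allophone [ɡ].
Occurrence 3 (position 7): no conditioning environment matches → elsewhere allophone [ɡ].
Occurrence 4 (position 9): no conditioning environment matches → elsewhere allophone [ɡ].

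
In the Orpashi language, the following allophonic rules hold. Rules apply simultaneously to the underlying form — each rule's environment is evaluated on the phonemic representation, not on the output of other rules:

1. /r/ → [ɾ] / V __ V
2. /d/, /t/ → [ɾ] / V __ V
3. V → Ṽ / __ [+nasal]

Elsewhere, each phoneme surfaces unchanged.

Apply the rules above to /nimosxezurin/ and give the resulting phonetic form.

[nĩmosxezuɾĩn]

/n/ (word-initial): no rule targets it → [n].
/i/ — between /n/ and /m/, before a nasal consonant — surfaces as [ĩ] (rule 3).
/m/ — not in any rule's target class → [m].
/o/ (between /m/ and /s/): rule 3 targets it, but not before a nasal consonant → unchanged [o].
/s/ stays [s].
/x/ stays [x].
/e/ — between /x/ and /z/; rule 3 does not apply here → [e].
/z/ (between /e/ and /u/) is unaffected → [z].
/u/ (between /z/ and /r/) fails the environment for rule 3, so it stays [u].
/r/ (between /u/ and /i/): between two vowels, so rule 1 applies → [ɾ].
/i/ (between /r/ and /n/): before a nasal consonant, so rule 3 applies → [ĩ].
/n/ (word-final) is unaffected → [n].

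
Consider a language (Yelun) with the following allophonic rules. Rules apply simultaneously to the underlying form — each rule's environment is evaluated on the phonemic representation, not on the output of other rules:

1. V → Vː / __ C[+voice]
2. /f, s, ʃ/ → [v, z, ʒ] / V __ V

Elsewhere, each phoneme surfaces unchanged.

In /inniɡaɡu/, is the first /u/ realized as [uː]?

No

/u/ — word-final; rule 1 does not apply here → [u].
The actual realization is [u], not [uː].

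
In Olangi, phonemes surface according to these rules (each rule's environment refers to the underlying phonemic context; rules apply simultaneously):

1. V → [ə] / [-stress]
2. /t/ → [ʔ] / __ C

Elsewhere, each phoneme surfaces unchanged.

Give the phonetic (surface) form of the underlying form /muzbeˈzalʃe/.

[məzbəˈzalʃə]

/m/ stays [m].
/u/ (between /m/ and /z/): in an unstressed syllable, so rule 1 applies → [ə].
/z/ (between /u/ and /b/): no rule targets it → [z].
/b/ (between /z/ and /e/) is unaffected → [b].
/e/ meets the environment for rule 1 (in an unstressed syllable) → [ə].
/z/ (between /e/ and /a/): no rule targets it → [z].
/a/ (between /z/ and /l/): rule 1 targets it, but not in an unstressed syllable → unchanged [a].
/l/ (between /a/ and /ʃ/): no rule targets it → [l].
/ʃ/ (between /l/ and /e/): no rule targets it → [ʃ].
/e/ (word-final) occurs in an unstressed syllable → [ə] by rule 1.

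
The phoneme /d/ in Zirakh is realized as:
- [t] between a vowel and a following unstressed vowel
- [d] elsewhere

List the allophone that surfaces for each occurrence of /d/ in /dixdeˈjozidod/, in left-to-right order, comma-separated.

[d], [d], [t], [d]

Occurrence 1 (position 1): no conditioning environment matches → elsewhere allophone [d].
Occurrence 2 (position 4): no conditioning environment matches → elsewhere allophone [d].
Occurrence 3 (position 10): between a vowel and a following unstressed vowel → [t].
Occurrence 4 (position 12): no conditioning environment matches → elsewhere allophone [d].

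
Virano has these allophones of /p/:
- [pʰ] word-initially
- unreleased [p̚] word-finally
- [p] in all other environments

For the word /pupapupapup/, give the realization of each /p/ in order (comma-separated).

Occurrence 1 (position 1): word-initially → [pʰ].
Occurrence 2 (position 3): no conditioning environment matches → elsewhere allophone [p].
Occurrence 3 (position 5): no conditioning environment matches → elsewhere allophone [p].
Occurrence 4 (position 7): no conditioning environment matches → elsewhere allophone [p].
Occurrence 5 (position 9): no conditioning environment matches → elsewhere allophone [p].
Occurrence 6 (position 11): word-finally → [p̚].

[pʰ], [p], [p], [p], [p], [p̚]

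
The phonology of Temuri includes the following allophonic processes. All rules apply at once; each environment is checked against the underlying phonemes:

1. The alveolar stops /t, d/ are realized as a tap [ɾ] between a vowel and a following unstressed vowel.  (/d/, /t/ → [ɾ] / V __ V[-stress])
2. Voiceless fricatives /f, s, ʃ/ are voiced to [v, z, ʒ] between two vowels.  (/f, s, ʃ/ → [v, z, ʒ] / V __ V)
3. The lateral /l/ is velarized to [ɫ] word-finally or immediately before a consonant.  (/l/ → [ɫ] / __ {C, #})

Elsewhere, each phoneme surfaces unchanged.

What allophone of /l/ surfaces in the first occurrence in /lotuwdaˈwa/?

/l/ (word-initial) fails the environment for rule 3, so it stays [l].

[l]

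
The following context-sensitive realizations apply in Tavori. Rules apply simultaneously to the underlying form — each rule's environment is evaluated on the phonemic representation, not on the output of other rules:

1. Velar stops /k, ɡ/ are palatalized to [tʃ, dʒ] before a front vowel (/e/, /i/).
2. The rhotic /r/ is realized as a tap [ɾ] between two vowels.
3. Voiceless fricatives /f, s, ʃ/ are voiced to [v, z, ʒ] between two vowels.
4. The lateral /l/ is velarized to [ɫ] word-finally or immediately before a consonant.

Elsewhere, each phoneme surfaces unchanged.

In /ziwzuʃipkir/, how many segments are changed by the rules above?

Segments that undergo a rule: /ʃ/ → [ʒ] (rule 3); /k/ → [tʃ] (rule 1).
All other segments surface unchanged.

2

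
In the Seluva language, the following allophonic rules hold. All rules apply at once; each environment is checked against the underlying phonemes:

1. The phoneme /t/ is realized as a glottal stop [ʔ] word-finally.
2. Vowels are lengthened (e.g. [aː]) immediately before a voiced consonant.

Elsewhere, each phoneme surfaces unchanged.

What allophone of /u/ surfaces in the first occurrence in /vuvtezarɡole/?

[uː]

Rule 2 applies to /u/ (between /v/ and /v/: before a voiced consonant) → [uː].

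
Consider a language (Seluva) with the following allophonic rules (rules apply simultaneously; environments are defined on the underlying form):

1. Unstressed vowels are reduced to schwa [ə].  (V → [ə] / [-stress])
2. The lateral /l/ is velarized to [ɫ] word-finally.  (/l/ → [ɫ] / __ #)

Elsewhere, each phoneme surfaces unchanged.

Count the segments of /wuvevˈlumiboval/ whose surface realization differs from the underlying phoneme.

Segments that undergo a rule: /u/ → [ə] (rule 1); /e/ → [ə] (rule 1); /i/ → [ə] (rule 1); /o/ → [ə] (rule 1); /a/ → [ə] (rule 1); /l/ → [ɫ] (rule 2).
All other segments surface unchanged.

6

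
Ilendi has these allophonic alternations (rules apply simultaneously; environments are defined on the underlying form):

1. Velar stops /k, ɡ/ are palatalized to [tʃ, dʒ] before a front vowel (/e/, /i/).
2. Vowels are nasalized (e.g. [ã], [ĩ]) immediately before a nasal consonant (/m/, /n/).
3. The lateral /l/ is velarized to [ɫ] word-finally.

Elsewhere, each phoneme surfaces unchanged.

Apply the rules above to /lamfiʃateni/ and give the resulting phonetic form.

[lãmfiʃatẽni]

/l/ — word-initial; rule 3 does not apply here → [l].
/a/ — between /l/ and /m/, before a nasal consonant — surfaces as [ã] (rule 2).
/m/ (between /a/ and /f/) is unaffected → [m].
/f/ stays [f].
/i/ — between /f/ and /ʃ/; rule 2 does not apply here → [i].
/ʃ/ (between /i/ and /a/) is unaffected → [ʃ].
/a/ (between /ʃ/ and /t/): rule 2 targets it, but not before a nasal consonant → unchanged [a].
/t/ stays [t].
/e/ meets the environment for rule 2 (before a nasal consonant) → [ẽ].
/n/ stays [n].
/i/ (word-final): rule 2 targets it, but not before a nasal consonant → unchanged [i].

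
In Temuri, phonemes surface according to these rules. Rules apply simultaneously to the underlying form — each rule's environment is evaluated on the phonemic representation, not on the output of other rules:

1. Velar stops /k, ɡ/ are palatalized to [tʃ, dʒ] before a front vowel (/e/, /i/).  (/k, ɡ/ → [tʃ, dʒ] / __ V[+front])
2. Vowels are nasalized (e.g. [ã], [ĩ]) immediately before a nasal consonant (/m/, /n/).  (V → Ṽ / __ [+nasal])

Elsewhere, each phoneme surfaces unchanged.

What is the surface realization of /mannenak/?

/m/ stays [m].
/a/ (between /m/ and /n/) occurs before a nasal consonant → [ã] by rule 2.
/n/ stays [n].
/n/ — not in any rule's target class → [n].
/e/ (between /n/ and /n/): before a nasal consonant, so rule 2 applies → [ẽ].
/n/ — not in any rule's target class → [n].
/a/ (between /n/ and /k/) fails the environment for rule 2, so it stays [a].
/k/ (word-final) is in the target of rule 1 but the environment (before a front vowel) is not met → [k].

[mãnnẽnak]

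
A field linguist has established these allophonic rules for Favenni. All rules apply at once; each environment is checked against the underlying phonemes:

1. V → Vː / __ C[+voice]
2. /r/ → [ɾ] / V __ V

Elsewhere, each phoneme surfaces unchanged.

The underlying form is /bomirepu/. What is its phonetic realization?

/b/ — not in any rule's target class → [b].
/o/ meets the environment for rule 1 (before a voiced consonant) → [oː].
/m/ (between /o/ and /i/): no rule targets it → [m].
/i/ — between /m/ and /r/, before a voiced consonant — surfaces as [iː] (rule 1).
/r/ meets the environment for rule 2 (between two vowels) → [ɾ].
/e/ — between /r/ and /p/; rule 1 does not apply here → [e].
/p/ (between /e/ and /u/) is unaffected → [p].
/u/ — word-final; rule 1 does not apply here → [u].

[boːmiːɾepu]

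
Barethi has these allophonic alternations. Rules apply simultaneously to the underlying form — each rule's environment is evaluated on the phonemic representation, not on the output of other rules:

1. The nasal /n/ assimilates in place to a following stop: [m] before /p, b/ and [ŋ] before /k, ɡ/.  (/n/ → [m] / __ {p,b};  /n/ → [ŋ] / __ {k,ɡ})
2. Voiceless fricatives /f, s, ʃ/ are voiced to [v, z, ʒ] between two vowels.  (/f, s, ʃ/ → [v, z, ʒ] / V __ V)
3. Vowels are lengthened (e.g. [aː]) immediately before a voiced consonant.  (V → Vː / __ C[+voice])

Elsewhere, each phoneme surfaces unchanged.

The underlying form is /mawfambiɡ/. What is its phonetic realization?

/m/ stays [m].
/a/ (between /m/ and /w/): before a voiced consonant, so rule 3 applies → [aː].
/w/ (between /a/ and /f/): no rule targets it → [w].
/f/ (between /w/ and /a/) fails the environment for rule 2, so it stays [f].
/a/ — between /f/ and /m/, before a voiced consonant — surfaces as [aː] (rule 3).
/m/ — not in any rule's target class → [m].
/b/ (between /m/ and /i/) is unaffected → [b].
/i/ (between /b/ and /ɡ/): before a voiced consonant, so rule 3 applies → [iː].
/ɡ/ (word-final) is unaffected → [ɡ].

[maːwfaːmbiːɡ]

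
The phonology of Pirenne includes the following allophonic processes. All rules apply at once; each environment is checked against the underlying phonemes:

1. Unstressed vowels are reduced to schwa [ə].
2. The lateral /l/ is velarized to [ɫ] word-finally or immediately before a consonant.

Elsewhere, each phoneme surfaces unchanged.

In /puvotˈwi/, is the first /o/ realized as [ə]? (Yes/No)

/o/ meets the environment for rule 1 (in an unstressed syllable) → [ə].
The actual realization is [ə], which matches [ə].

Yes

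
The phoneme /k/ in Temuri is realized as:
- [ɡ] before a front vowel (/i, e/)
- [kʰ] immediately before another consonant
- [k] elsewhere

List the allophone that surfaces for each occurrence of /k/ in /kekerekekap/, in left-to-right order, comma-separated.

[ɡ], [ɡ], [ɡ], [k]

Occurrence 1 (position 1): before a front vowel (/i, e/) → [ɡ].
Occurrence 2 (position 3): before a front vowel (/i, e/) → [ɡ].
Occurrence 3 (position 7): before a front vowel (/i, e/) → [ɡ].
Occurrence 4 (position 9): no conditioning environment matches → elsewhere allophone [k].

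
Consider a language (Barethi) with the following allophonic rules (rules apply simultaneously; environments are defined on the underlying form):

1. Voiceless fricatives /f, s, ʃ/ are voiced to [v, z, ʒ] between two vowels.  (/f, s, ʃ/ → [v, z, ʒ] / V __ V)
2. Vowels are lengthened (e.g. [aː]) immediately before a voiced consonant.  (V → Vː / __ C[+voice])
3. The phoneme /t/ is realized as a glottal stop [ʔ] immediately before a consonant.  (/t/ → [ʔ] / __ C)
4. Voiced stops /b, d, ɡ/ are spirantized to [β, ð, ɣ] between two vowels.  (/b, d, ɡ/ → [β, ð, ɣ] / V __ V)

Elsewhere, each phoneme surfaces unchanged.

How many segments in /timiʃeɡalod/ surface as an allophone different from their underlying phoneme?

6

Segments that undergo a rule: /i/ → [iː] (rule 2); /ʃ/ → [ʒ] (rule 1); /e/ → [eː] (rule 2); /ɡ/ → [ɣ] (rule 4); /a/ → [aː] (rule 2); /o/ → [oː] (rule 2).
All other segments surface unchanged.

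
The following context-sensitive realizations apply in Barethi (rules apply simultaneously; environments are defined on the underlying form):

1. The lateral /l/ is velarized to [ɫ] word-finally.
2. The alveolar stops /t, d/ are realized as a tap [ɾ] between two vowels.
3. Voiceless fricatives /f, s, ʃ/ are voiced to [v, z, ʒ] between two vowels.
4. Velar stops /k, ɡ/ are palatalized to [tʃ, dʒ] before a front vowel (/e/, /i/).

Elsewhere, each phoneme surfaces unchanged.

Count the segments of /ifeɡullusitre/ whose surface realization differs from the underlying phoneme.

Segments that undergo a rule: /f/ → [v] (rule 3); /s/ → [z] (rule 3).
All other segments surface unchanged.

2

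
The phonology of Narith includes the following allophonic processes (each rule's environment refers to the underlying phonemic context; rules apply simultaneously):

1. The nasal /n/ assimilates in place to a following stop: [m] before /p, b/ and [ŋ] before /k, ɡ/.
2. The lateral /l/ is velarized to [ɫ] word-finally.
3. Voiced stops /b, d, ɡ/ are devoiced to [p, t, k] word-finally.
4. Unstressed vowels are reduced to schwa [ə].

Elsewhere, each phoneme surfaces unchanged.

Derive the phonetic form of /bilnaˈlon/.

[bəlnəˈlon]

/b/ (word-initial) is in the target of rule 3 but the environment (word-finally) is not met → [b].
/i/ (between /b/ and /l/): in an unstressed syllable, so rule 4 applies → [ə].
/l/ (between /i/ and /n/) is in the target of rule 2 but the environment (word-finally) is not met → [l].
/n/ (between /l/ and /a/) fails the environment for rule 1, so it stays [n].
/a/ meets the environment for rule 4 (in an unstressed syllable) → [ə].
/l/ (between /a/ and /o/) fails the environment for rule 2, so it stays [l].
/o/ — between /l/ and /n/; rule 4 does not apply here → [o].
/n/ (word-final) is in the target of rule 1 but the environment (before a labial or velar stop) is not met → [n].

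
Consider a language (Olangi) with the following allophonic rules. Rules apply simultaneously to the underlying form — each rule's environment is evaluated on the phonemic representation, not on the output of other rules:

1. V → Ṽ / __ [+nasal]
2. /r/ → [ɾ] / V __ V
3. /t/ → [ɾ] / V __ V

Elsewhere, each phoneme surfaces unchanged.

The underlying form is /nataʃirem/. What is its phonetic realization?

/n/ (word-initial) is unaffected → [n].
/a/ (between /n/ and /t/) fails the environment for rule 1, so it stays [a].
/t/ (between /a/ and /a/) occurs between two vowels → [ɾ] by rule 3.
/a/ (between /t/ and /ʃ/) fails the environment for rule 1, so it stays [a].
/ʃ/ (between /a/ and /i/) is unaffected → [ʃ].
/i/ — between /ʃ/ and /r/; rule 1 does not apply here → [i].
/r/ (between /i/ and /e/): between two vowels, so rule 2 applies → [ɾ].
/e/ meets the environment for rule 1 (before a nasal consonant) → [ẽ].
/m/ stays [m].

[naɾaʃiɾẽm]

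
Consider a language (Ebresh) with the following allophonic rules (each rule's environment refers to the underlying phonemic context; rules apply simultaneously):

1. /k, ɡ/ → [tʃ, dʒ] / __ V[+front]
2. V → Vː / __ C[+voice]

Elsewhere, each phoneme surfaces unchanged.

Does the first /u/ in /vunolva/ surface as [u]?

/u/ (between /v/ and /n/): before a voiced consonant, so rule 2 applies → [uː].
The actual realization is [uː], not [u].

No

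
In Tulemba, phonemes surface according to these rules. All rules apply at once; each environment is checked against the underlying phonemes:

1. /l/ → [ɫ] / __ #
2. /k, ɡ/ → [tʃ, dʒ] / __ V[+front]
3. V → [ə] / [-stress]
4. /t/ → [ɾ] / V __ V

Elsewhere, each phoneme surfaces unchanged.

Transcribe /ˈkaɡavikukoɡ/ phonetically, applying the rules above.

/k/ (word-initial) fails the environment for rule 2, so it stays [k].
/a/ (between /k/ and /ɡ/): rule 3 targets it, but not in an unstressed syllable → unchanged [a].
/ɡ/ (between /a/ and /a/) is in the target of rule 2 but the environment (before a front vowel) is not met → [ɡ].
/a/ — between /ɡ/ and /v/, in an unstressed syllable — surfaces as [ə] (rule 3).
/v/ — not in any rule's target class → [v].
/i/ (between /v/ and /k/): in an unstressed syllable, so rule 3 applies → [ə].
/k/ (between /i/ and /u/): rule 2 targets it, but not before a front vowel → unchanged [k].
/u/ (between /k/ and /k/): in an unstressed syllable, so rule 3 applies → [ə].
/k/ (between /u/ and /o/): rule 2 targets it, but not before a front vowel → unchanged [k].
/o/ — between /k/ and /ɡ/, in an unstressed syllable — surfaces as [ə] (rule 3).
/ɡ/ — word-final; rule 2 does not apply here → [ɡ].

[ˈkaɡəvəkəkəɡ]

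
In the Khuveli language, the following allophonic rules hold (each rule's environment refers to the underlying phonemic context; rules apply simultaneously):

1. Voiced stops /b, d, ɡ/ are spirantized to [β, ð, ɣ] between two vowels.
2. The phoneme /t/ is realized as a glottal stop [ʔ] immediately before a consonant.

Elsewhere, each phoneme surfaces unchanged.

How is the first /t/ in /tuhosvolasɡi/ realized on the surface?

[t]

/t/ (word-initial): rule 2 targets it, but not immediately before a consonant → unchanged [t].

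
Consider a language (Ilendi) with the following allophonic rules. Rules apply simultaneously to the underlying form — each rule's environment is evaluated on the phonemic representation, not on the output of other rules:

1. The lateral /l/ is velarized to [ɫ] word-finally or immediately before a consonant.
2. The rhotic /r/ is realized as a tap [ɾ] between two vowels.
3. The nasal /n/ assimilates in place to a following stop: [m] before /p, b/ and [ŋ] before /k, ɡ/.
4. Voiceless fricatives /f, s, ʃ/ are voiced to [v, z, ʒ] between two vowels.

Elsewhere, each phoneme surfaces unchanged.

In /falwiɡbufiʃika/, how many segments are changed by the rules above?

Segments that undergo a rule: /l/ → [ɫ] (rule 1); /f/ → [v] (rule 4); /ʃ/ → [ʒ] (rule 4).
All other segments surface unchanged.

3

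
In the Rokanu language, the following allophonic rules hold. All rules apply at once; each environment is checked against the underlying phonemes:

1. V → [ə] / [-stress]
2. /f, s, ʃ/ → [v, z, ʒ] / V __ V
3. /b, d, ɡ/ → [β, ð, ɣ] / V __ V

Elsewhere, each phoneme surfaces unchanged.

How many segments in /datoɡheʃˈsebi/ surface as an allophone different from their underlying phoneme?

5

Segments that undergo a rule: /a/ → [ə] (rule 1); /o/ → [ə] (rule 1); /e/ → [ə] (rule 1); /b/ → [β] (rule 3); /i/ → [ə] (rule 1).
All other segments surface unchanged.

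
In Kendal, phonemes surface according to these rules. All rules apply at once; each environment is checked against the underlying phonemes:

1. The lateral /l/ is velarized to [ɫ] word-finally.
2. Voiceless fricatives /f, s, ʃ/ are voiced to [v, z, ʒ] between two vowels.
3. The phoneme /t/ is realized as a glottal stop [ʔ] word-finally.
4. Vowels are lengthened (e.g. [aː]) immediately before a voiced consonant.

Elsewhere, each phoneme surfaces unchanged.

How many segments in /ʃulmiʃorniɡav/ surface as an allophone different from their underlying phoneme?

Segments that undergo a rule: /u/ → [uː] (rule 4); /ʃ/ → [ʒ] (rule 2); /o/ → [oː] (rule 4); /i/ → [iː] (rule 4); /a/ → [aː] (rule 4).
All other segments surface unchanged.

5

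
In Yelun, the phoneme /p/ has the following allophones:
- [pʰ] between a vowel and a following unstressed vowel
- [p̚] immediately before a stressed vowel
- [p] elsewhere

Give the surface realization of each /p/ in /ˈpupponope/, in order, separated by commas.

Occurrence 1 (position 1): immediately before a stressed vowel → [p̚].
Occurrence 2 (position 3): no conditioning environment matches → elsewhere allophone [p].
Occurrence 3 (position 4): no conditioning environment matches → elsewhere allophone [p].
Occurrence 4 (position 8): between a vowel and a following unstressed vowel → [pʰ].

[p̚], [p], [p], [pʰ]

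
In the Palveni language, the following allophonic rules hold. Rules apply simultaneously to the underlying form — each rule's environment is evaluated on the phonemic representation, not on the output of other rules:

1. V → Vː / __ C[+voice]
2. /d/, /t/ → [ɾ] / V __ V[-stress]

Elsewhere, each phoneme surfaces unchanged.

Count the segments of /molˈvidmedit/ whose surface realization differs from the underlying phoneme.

Segments that undergo a rule: /o/ → [oː] (rule 1); /i/ → [iː] (rule 1); /e/ → [eː] (rule 1); /d/ → [ɾ] (rule 2).
All other segments surface unchanged.

4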